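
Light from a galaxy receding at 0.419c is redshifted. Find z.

β = 0.419
(1+β)/(1-β) = 1.419/0.581 = 2.4423
√(2.4423) = 1.5628
z = 1.5628 - 1 = 0.5628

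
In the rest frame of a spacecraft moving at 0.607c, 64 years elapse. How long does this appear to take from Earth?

Proper time Δt₀ = 64 years
γ = 1/√(1 - 0.607²) = 1.2583
Δt = γΔt₀ = 1.2583 × 64 = 80.53 years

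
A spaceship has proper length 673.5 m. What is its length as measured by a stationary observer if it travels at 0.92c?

Proper length L₀ = 673.5 m
γ = 1/√(1 - 0.92²) = 2.5516
L = L₀/γ = 673.5/2.5516 = 264.0 m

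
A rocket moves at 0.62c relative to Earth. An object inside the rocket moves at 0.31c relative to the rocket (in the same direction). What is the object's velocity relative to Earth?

u = (u' + v)/(1 + u'v/c²)
Numerator: 0.31 + 0.62 = 0.93
Denominator: 1 + 0.1922 = 1.1922
u = 0.93/1.1922 = 0.7801c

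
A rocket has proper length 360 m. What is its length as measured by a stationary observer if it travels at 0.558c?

Proper length L₀ = 360 m
γ = 1/√(1 - 0.558²) = 1.2051
L = L₀/γ = 360/1.2051 = 298.7 m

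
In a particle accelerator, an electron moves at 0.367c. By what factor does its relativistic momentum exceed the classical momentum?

p_rel = γmv, p_class = mv
Ratio = γ = 1/√(1 - 0.367²)
= 1/√(0.865311) = 1.075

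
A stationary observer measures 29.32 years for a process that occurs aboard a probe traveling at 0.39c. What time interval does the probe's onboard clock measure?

Dilated time Δt = 29.32 years
γ = 1/√(1 - 0.39²) = 1.086
Δt₀ = Δt/γ = 29.32/1.086 = 27.00 years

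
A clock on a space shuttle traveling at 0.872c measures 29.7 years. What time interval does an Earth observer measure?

Proper time Δt₀ = 29.7 years
γ = 1/√(1 - 0.872²) = 2.0429
Δt = γΔt₀ = 2.0429 × 29.7 = 60.67 years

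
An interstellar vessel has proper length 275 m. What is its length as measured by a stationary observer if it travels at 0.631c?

Proper length L₀ = 275 m
γ = 1/√(1 - 0.631²) = 1.289
L = L₀/γ = 275/1.289 = 213.3 m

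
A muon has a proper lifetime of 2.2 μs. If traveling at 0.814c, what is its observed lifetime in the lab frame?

Proper lifetime τ₀ = 2.2 μs
γ = 1/√(1 - 0.814²) = 1.72157
τ = γτ₀ = 1.72157 × 2.2 μs = 3.787 μs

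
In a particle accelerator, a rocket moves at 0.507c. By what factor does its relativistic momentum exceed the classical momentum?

p_rel = γmv, p_class = mv
Ratio = γ = 1/√(1 - 0.507²)
= 1/√(0.742951) = 1.160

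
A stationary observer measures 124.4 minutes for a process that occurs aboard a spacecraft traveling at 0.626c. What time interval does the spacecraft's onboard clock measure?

Dilated time Δt = 124.4 minutes
γ = 1/√(1 - 0.626²) = 1.2823
Δt₀ = Δt/γ = 124.4/1.2823 = 97.01 minutes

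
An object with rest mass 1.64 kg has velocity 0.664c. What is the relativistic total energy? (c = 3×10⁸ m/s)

γ = 1/√(1 - 0.664²) = 1.3374
mc² = 1.64 × (3×10⁸)² = 1.476×10¹⁷ J
E = γmc² = 1.3374 × 1.476×10¹⁷ = 1.974×10¹⁷ J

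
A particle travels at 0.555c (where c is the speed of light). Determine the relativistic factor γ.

v/c = 0.555, so (v/c)² = 0.308025
1 - (v/c)² = 0.691975
γ = 1/√(0.691975) = 1.202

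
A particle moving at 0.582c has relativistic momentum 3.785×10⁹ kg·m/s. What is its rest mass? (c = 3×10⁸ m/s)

γ = 1/√(1 - 0.582²) = 1.2297
v = 0.582 × 3×10⁸ = 1.746×10⁸ m/s
m = p/(γv) = 3.785×10⁹/(1.2297 × 1.746×10⁸) = 17.63 kg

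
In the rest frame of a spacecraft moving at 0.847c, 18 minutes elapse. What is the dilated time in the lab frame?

Proper time Δt₀ = 18 minutes
γ = 1/√(1 - 0.847²) = 1.881
Δt = γΔt₀ = 1.881 × 18 = 33.86 minutes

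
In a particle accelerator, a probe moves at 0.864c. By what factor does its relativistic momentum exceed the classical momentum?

p_rel = γmv, p_class = mv
Ratio = γ = 1/√(1 - 0.864²)
= 1/√(0.253504) = 1.986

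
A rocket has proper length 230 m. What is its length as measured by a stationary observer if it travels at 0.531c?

Proper length L₀ = 230 m
γ = 1/√(1 - 0.531²) = 1.180
L = L₀/γ = 230/1.180 = 194.9 m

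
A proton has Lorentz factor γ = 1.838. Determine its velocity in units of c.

From γ = 1/√(1 - v²/c²):
1/γ² = 1/1.838² = 0.2960
v²/c² = 1 - 0.2960 = 0.7040
v/c = √(0.7040) = 0.8390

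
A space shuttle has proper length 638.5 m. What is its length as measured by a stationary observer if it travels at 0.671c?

Proper length L₀ = 638.5 m
γ = 1/√(1 - 0.671²) = 1.3487
L = L₀/γ = 638.5/1.3487 = 473.4 m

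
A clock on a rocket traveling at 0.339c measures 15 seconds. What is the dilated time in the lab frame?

Proper time Δt₀ = 15 seconds
γ = 1/√(1 - 0.339²) = 1.0629
Δt = γΔt₀ = 1.0629 × 15 = 15.94 seconds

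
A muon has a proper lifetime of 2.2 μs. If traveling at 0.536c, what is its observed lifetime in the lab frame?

Proper lifetime τ₀ = 2.2 μs
γ = 1/√(1 - 0.536²) = 1.1845
τ = γτ₀ = 1.1845 × 2.2 μs = 2.606 μs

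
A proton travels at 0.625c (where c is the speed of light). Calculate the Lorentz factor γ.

v/c = 0.625, so (v/c)² = 0.390625
1 - (v/c)² = 0.609375
γ = 1/√(0.609375) = 1.281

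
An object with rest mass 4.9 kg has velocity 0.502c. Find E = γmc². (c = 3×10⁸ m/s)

γ = 1/√(1 - 0.502²) = 1.1562
mc² = 4.9 × (3×10⁸)² = 4.410×10¹⁷ J
E = γmc² = 1.1562 × 4.410×10¹⁷ = 5.099×10¹⁷ J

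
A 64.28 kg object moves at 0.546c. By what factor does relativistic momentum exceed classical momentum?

p_rel = γmv, p_class = mv
Ratio = γ = 1/√(1 - 0.546²) = 1.194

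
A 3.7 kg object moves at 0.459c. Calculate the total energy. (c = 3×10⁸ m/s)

γ = 1/√(1 - 0.459²) = 1.1256
mc² = 3.7 × (3×10⁸)² = 3.330×10¹⁷ J
E = γmc² = 1.1256 × 3.330×10¹⁷ = 3.748×10¹⁷ J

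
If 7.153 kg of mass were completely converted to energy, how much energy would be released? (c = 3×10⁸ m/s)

Using E = mc²:
c² = (3×10⁸)² = 9×10¹⁶ m²/s²
E = 7.153 × 9×10¹⁶ = 6.438×10¹⁷ J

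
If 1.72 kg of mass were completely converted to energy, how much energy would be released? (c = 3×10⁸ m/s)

Using E = mc²:
c² = (3×10⁸)² = 9×10¹⁶ m²/s²
E = 1.72 × 9×10¹⁶ = 1.548×10¹⁷ J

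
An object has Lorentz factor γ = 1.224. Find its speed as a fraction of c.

From γ = 1/√(1 - v²/c²):
1/γ² = 1/1.224² = 0.6675
v²/c² = 1 - 0.6675 = 0.3325
v/c = √(0.3325) = 0.5766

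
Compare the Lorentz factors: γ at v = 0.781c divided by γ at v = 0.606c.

γ₁ = 1/√(1 - 0.781²) = 1.601
γ₂ = 1/√(1 - 0.606²) = 1.257
γ₁/γ₂ = 1.601/1.257 = 1.274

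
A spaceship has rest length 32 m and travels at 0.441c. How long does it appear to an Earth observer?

Proper length L₀ = 32 m
γ = 1/√(1 - 0.441²) = 1.1142
L = L₀/γ = 32/1.1142 = 28.72 m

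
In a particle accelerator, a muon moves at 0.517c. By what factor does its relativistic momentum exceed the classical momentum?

p_rel = γmv, p_class = mv
Ratio = γ = 1/√(1 - 0.517²)
= 1/√(0.732711) = 1.168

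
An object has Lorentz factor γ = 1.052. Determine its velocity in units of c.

From γ = 1/√(1 - v²/c²):
1/γ² = 1/1.052² = 0.90358
v²/c² = 1 - 0.90358 = 0.09642
v/c = √(0.09642) = 0.3105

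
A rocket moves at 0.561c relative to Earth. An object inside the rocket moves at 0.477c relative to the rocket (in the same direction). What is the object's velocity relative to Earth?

u = (u' + v)/(1 + u'v/c²)
Numerator: 0.477 + 0.561 = 1.038
Denominator: 1 + 0.267597 = 1.267597
u = 1.038/1.267597 = 0.8189c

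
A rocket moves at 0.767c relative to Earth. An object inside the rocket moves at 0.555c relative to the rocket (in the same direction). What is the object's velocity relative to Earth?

u = (u' + v)/(1 + u'v/c²)
Numerator: 0.555 + 0.767 = 1.322
Denominator: 1 + 0.425685 = 1.425685
u = 1.322/1.425685 = 0.9273c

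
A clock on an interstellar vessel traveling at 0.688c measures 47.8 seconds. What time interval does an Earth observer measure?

Proper time Δt₀ = 47.8 seconds
γ = 1/√(1 - 0.688²) = 1.378
Δt = γΔt₀ = 1.378 × 47.8 = 65.87 seconds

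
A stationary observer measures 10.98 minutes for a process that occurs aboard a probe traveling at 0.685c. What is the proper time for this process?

Dilated time Δt = 10.98 minutes
γ = 1/√(1 - 0.685²) = 1.3726
Δt₀ = Δt/γ = 10.98/1.3726 = 7.999 minutes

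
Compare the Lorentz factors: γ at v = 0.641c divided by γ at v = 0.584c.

γ₁ = 1/√(1 - 0.641²) = 1.303
γ₂ = 1/√(1 - 0.584²) = 1.232
γ₁/γ₂ = 1.303/1.232 = 1.058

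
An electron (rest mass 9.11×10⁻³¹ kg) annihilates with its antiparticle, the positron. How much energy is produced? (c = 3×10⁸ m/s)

Both particles have the same rest mass, so total mass = 2m
E = 2m·c² = 2 × 9.11×10⁻³¹ × (3×10⁸)²
= 2 × 9.11×10⁻³¹ × 9×10¹⁶
= 1.640×10⁻¹³ J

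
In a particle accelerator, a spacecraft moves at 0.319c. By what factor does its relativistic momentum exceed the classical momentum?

p_rel = γmv, p_class = mv
Ratio = γ = 1/√(1 - 0.319²)
= 1/√(0.898239) = 1.055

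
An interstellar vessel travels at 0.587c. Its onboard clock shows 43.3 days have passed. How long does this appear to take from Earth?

Proper time Δt₀ = 43.3 days
γ = 1/√(1 - 0.587²) = 1.235
Δt = γΔt₀ = 1.235 × 43.3 = 53.48 days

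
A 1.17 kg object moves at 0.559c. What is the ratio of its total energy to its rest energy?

E = γmc², E₀ = mc²
E/E₀ = γ = 1/√(1 - 0.559²) = 1.206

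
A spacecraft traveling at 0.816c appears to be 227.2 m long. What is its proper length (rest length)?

Contracted length L = 227.2 m
γ = 1/√(1 - 0.816²) = 1.7299
L₀ = γL = 1.7299 × 227.2 = 393.0 m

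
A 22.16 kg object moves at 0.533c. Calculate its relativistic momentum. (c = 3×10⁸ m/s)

γ = 1/√(1 - 0.533²) = 1.182
v = 0.533 × 3×10⁸ = 1.599×10⁸ m/s
p = γmv = 1.182 × 22.16 × 1.599×10⁸ = 4.188×10⁹ kg·m/s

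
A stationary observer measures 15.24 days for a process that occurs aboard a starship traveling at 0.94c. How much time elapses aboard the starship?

Dilated time Δt = 15.24 days
γ = 1/√(1 - 0.94²) = 2.9311
Δt₀ = Δt/γ = 15.24/2.9311 = 5.199 days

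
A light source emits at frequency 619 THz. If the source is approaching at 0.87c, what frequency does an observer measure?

β = v/c = 0.87
(1+β)/(1-β) = 1.87/0.13 = 14.385
Doppler factor = √(14.385) = 3.793
f_obs = 619 × 3.793 = 2348 THz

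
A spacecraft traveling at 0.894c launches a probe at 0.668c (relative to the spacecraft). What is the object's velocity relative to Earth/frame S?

u = (u' + v)/(1 + u'v/c²)
Numerator: 0.668 + 0.894 = 1.562
Denominator: 1 + 0.597192 = 1.597192
u = 1.562/1.597192 = 0.9780c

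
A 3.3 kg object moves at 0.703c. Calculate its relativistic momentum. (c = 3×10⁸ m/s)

γ = 1/√(1 - 0.703²) = 1.4061
v = 0.703 × 3×10⁸ = 2.109×10⁸ m/s
p = γmv = 1.4061 × 3.3 × 2.109×10⁸ = 9.786×10⁸ kg·m/s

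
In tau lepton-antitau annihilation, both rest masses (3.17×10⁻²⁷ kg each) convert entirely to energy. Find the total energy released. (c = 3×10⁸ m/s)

Both particles have the same rest mass, so total mass = 2m
E = 2m·c² = 2 × 3.17×10⁻²⁷ × (3×10⁸)²
= 2 × 3.17×10⁻²⁷ × 9×10¹⁶
= 5.706×10⁻¹⁰ J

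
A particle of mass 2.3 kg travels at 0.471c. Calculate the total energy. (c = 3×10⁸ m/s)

γ = 1/√(1 - 0.471²) = 1.134
mc² = 2.3 × (3×10⁸)² = 2.070×10¹⁷ J
E = γmc² = 1.134 × 2.070×10¹⁷ = 2.347×10¹⁷ J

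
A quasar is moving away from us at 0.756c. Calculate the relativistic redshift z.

β = 0.756
(1+β)/(1-β) = 1.756/0.244 = 7.197
√(7.197) = 2.683
z = 2.683 - 1 = 1.683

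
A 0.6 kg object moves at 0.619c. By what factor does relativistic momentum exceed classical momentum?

p_rel = γmv, p_class = mv
Ratio = γ = 1/√(1 - 0.619²) = 1.273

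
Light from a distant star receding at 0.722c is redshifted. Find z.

β = 0.722
(1+β)/(1-β) = 1.722/0.278 = 6.194
√(6.194) = 2.489
z = 2.489 - 1 = 1.489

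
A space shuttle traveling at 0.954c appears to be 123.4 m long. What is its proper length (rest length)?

Contracted length L = 123.4 m
γ = 1/√(1 - 0.954²) = 3.3355
L₀ = γL = 3.3355 × 123.4 = 411.6 m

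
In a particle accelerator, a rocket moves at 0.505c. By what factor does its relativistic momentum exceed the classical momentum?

p_rel = γmv, p_class = mv
Ratio = γ = 1/√(1 - 0.505²)
= 1/√(0.744975) = 1.159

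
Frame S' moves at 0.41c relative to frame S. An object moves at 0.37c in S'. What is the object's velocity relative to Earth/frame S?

u = (u' + v)/(1 + u'v/c²)
Numerator: 0.37 + 0.41 = 0.78
Denominator: 1 + 0.1517 = 1.1517
u = 0.78/1.1517 = 0.6773c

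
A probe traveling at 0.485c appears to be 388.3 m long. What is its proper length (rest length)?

Contracted length L = 388.3 m
γ = 1/√(1 - 0.485²) = 1.1435
L₀ = γL = 1.1435 × 388.3 = 444.0 m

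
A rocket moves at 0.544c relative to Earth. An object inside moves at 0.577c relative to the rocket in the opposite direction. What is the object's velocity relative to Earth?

Object's velocity in rocket frame is u' = -0.577c
u = (u' + v)/(1 + u'v/c²) = (v - 0.577)/(1 - 0.577·v/c²)
Numerator: 0.544 - 0.577 = -0.033
Denominator: 1 - 0.313888 = 0.686112
u = -0.033/0.686112 = -0.04810c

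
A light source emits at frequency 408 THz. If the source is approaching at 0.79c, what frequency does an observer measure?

β = v/c = 0.79
(1+β)/(1-β) = 1.79/0.21 = 8.524
Doppler factor = √(8.524) = 2.920
f_obs = 408 × 2.920 = 1191 THz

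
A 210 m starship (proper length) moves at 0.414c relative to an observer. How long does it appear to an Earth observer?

Proper length L₀ = 210 m
γ = 1/√(1 - 0.414²) = 1.0986
L = L₀/γ = 210/1.0986 = 191.2 m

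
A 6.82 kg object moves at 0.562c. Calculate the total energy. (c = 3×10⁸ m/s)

γ = 1/√(1 - 0.562²) = 1.209
mc² = 6.82 × (3×10⁸)² = 6.138×10¹⁷ J
E = γmc² = 1.209 × 6.138×10¹⁷ = 7.421×10¹⁷ J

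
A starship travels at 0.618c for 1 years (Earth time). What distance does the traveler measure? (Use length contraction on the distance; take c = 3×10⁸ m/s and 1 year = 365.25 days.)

Earth distance: d = v × t = 0.618c × 1 yr = 5.851×10¹⁵ m
γ = 1.272
d' = d/γ = 5.851×10¹⁵/1.272 = 4.600×10¹⁵ m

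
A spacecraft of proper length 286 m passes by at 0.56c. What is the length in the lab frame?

Proper length L₀ = 286 m
γ = 1/√(1 - 0.56²) = 1.20701
L = L₀/γ = 286/1.20701 = 236.9 m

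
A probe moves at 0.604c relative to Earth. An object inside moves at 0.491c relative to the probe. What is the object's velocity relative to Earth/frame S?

u = (u' + v)/(1 + u'v/c²)
Numerator: 0.491 + 0.604 = 1.095
Denominator: 1 + 0.296564 = 1.296564
u = 1.095/1.296564 = 0.8445c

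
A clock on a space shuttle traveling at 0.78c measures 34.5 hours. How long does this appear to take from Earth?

Proper time Δt₀ = 34.5 hours
γ = 1/√(1 - 0.78²) = 1.598
Δt = γΔt₀ = 1.598 × 34.5 = 55.13 hours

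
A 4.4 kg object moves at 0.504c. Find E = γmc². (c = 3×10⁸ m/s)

γ = 1/√(1 - 0.504²) = 1.1578
mc² = 4.4 × (3×10⁸)² = 3.960×10¹⁷ J
E = γmc² = 1.1578 × 3.960×10¹⁷ = 4.585×10¹⁷ J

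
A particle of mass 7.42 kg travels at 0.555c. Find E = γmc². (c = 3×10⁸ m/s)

γ = 1/√(1 - 0.555²) = 1.2021
mc² = 7.42 × (3×10⁸)² = 6.678×10¹⁷ J
E = γmc² = 1.2021 × 6.678×10¹⁷ = 8.028×10¹⁷ J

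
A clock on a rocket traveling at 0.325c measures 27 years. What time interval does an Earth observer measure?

Proper time Δt₀ = 27 years
γ = 1/√(1 - 0.325²) = 1.0574
Δt = γΔt₀ = 1.0574 × 27 = 28.55 years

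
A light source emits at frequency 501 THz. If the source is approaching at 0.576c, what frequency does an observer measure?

β = v/c = 0.576
(1+β)/(1-β) = 1.576/0.424 = 3.717
Doppler factor = √(3.717) = 1.928
f_obs = 501 × 1.928 = 965.9 THz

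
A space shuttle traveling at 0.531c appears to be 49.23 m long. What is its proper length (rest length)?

Contracted length L = 49.23 m
γ = 1/√(1 - 0.531²) = 1.1801
L₀ = γL = 1.1801 × 49.23 = 58.10 m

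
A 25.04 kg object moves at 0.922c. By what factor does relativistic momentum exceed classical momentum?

p_rel = γmv, p_class = mv
Ratio = γ = 1/√(1 - 0.922²) = 2.583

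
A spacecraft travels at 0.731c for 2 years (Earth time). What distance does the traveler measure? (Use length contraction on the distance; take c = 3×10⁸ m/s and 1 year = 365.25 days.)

Earth distance: d = v × t = 0.731c × 2 yr = 1.3841×10¹⁶ m
γ = 1.4655
d' = d/γ = 1.3841×10¹⁶/1.4655 = 9.445×10¹⁵ m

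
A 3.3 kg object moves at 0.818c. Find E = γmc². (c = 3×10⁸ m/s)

γ = 1/√(1 - 0.818²) = 1.7385
mc² = 3.3 × (3×10⁸)² = 2.970×10¹⁷ J
E = γmc² = 1.7385 × 2.970×10¹⁷ = 5.163×10¹⁷ J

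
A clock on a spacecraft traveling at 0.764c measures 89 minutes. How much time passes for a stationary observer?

Proper time Δt₀ = 89 minutes
γ = 1/√(1 - 0.764²) = 1.5499
Δt = γΔt₀ = 1.5499 × 89 = 137.9 minutes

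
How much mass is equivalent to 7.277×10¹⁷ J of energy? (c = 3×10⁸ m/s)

From E = mc², we get m = E/c²
c² = (3×10⁸)² = 9×10¹⁶ m²/s²
m = 7.277×10¹⁷ / 9×10¹⁶ = 8.086 kg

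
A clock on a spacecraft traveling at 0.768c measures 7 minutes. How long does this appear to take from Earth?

Proper time Δt₀ = 7 minutes
γ = 1/√(1 - 0.768²) = 1.561
Δt = γΔt₀ = 1.561 × 7 = 10.93 minutes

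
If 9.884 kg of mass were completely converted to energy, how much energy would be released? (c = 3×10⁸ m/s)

Using E = mc²:
c² = (3×10⁸)² = 9×10¹⁶ m²/s²
E = 9.884 × 9×10¹⁶ = 8.896×10¹⁷ J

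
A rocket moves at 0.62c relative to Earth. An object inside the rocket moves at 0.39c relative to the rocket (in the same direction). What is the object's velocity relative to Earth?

u = (u' + v)/(1 + u'v/c²)
Numerator: 0.39 + 0.62 = 1.01
Denominator: 1 + 0.2418 = 1.2418
u = 1.01/1.2418 = 0.8133c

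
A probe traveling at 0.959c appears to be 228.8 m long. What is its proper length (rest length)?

Contracted length L = 228.8 m
γ = 1/√(1 - 0.959²) = 3.5285
L₀ = γL = 3.5285 × 228.8 = 807.3 m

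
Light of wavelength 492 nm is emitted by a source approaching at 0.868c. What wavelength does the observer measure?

β = 0.868
Wavelength Doppler factor = √(0.132/1.868) = √(0.07066) = 0.2658
λ_obs = 492 × 0.2658 = 130.8 nm (blueshift)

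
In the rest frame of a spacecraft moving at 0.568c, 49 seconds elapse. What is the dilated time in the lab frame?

Proper time Δt₀ = 49 seconds
γ = 1/√(1 - 0.568²) = 1.215
Δt = γΔt₀ = 1.215 × 49 = 59.54 seconds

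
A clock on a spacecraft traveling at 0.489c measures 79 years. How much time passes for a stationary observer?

Proper time Δt₀ = 79 years
γ = 1/√(1 - 0.489²) = 1.1464
Δt = γΔt₀ = 1.1464 × 79 = 90.57 years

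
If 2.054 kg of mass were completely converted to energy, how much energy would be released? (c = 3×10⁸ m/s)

Using E = mc²:
c² = (3×10⁸)² = 9×10¹⁶ m²/s²
E = 2.054 × 9×10¹⁶ = 1.849×10¹⁷ J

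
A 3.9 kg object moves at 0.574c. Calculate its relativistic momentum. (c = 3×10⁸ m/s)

γ = 1/√(1 - 0.574²) = 1.2212
v = 0.574 × 3×10⁸ = 1.722×10⁸ m/s
p = γmv = 1.2212 × 3.9 × 1.722×10⁸ = 8.201×10⁸ kg·m/s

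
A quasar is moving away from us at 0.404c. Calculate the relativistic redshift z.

β = 0.404
(1+β)/(1-β) = 1.404/0.596 = 2.3557
√(2.3557) = 1.5348
z = 1.5348 - 1 = 0.5348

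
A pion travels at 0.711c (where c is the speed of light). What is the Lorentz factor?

v/c = 0.711, so (v/c)² = 0.505521
1 - (v/c)² = 0.494479
γ = 1/√(0.494479) = 1.422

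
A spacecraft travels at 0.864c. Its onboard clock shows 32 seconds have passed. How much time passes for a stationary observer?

Proper time Δt₀ = 32 seconds
γ = 1/√(1 - 0.864²) = 1.9861
Δt = γΔt₀ = 1.9861 × 32 = 63.56 seconds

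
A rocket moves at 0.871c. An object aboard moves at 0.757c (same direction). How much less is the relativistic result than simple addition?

Classical: u' + v = 0.757 + 0.871 = 1.628c
Relativistic: u = (0.757 + 0.871)/(1 + 0.659347) = 1.628/1.659347 = 0.9811c
Difference: 1.628 - 0.9811 = 0.6469c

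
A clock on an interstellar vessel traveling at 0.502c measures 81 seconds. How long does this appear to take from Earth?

Proper time Δt₀ = 81 seconds
γ = 1/√(1 - 0.502²) = 1.15625
Δt = γΔt₀ = 1.15625 × 81 = 93.66 seconds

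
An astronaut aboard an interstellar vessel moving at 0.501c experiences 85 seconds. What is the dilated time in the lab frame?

Proper time Δt₀ = 85 seconds
γ = 1/√(1 - 0.501²) = 1.1555
Δt = γΔt₀ = 1.1555 × 85 = 98.22 seconds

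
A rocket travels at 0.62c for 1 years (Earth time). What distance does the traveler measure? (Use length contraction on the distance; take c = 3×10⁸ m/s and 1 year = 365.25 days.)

Earth distance: d = v × t = 0.62c × 1 yr = 5.8697×10¹⁵ m
γ = 1.2745
d' = d/γ = 5.8697×10¹⁵/1.2745 = 4.605×10¹⁵ m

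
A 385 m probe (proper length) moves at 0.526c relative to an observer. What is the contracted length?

Proper length L₀ = 385 m
γ = 1/√(1 - 0.526²) = 1.176
L = L₀/γ = 385/1.176 = 327.4 m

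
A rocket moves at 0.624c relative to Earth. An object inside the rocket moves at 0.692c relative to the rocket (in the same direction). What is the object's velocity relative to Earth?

u = (u' + v)/(1 + u'v/c²)
Numerator: 0.692 + 0.624 = 1.316
Denominator: 1 + 0.431808 = 1.431808
u = 1.316/1.431808 = 0.9191c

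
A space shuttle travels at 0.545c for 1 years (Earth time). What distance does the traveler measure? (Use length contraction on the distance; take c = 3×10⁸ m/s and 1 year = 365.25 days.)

Earth distance: d = v × t = 0.545c × 1 yr = 5.1597×10¹⁵ m
γ = 1.1927
d' = d/γ = 5.1597×10¹⁵/1.1927 = 4.326×10¹⁵ m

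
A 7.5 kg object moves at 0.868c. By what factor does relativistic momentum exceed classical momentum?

p_rel = γmv, p_class = mv
Ratio = γ = 1/√(1 - 0.868²) = 2.014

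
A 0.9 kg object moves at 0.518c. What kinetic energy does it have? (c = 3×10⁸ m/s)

γ = 1/√(1 - 0.518²) = 1.16907
γ - 1 = 0.16907
KE = (γ-1)mc² = 0.16907 × 0.9 × (3×10⁸)² = 1.369×10¹⁶ J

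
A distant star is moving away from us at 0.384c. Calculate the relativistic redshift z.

β = 0.384
(1+β)/(1-β) = 1.384/0.616 = 2.2468
√(2.2468) = 1.4989
z = 1.4989 - 1 = 0.4989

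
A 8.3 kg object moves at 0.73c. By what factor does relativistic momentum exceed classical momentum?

p_rel = γmv, p_class = mv
Ratio = γ = 1/√(1 - 0.73²) = 1.463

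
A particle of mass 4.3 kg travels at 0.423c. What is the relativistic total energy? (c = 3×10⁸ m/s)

γ = 1/√(1 - 0.423²) = 1.1036
mc² = 4.3 × (3×10⁸)² = 3.870×10¹⁷ J
E = γmc² = 1.1036 × 3.870×10¹⁷ = 4.271×10¹⁷ J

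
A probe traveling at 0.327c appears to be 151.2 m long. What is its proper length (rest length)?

Contracted length L = 151.2 m
γ = 1/√(1 - 0.327²) = 1.058
L₀ = γL = 1.058 × 151.2 = 160.0 m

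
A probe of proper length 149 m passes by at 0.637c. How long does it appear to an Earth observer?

Proper length L₀ = 149 m
γ = 1/√(1 - 0.637²) = 1.297
L = L₀/γ = 149/1.297 = 114.9 m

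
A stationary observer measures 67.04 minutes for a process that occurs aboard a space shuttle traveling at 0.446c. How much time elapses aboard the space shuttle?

Dilated time Δt = 67.04 minutes
γ = 1/√(1 - 0.446²) = 1.1173
Δt₀ = Δt/γ = 67.04/1.1173 = 60.00 minutes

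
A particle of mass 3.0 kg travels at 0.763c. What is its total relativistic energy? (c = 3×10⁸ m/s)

γ = 1/√(1 - 0.763²) = 1.547
mc² = 3.0 × (3×10⁸)² = 2.700×10¹⁷ J
E = γmc² = 1.547 × 2.700×10¹⁷ = 4.177×10¹⁷ J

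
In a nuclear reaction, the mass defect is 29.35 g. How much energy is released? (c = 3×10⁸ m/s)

Convert mass defect: Δm = 29.35 g = 0.02935 kg
E = Δm·c² = 0.02935 × (3×10⁸)²
= 0.02935 × 9×10¹⁶ = 2.642×10¹⁵ J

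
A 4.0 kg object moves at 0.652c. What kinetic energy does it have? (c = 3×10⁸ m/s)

γ = 1/√(1 - 0.652²) = 1.3189
γ - 1 = 0.3189
KE = (γ-1)mc² = 0.3189 × 4.0 × (3×10⁸)² = 1.148×10¹⁷ J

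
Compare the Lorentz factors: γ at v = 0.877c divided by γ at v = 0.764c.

γ₁ = 1/√(1 - 0.877²) = 2.081
γ₂ = 1/√(1 - 0.764²) = 1.550
γ₁/γ₂ = 2.081/1.550 = 1.343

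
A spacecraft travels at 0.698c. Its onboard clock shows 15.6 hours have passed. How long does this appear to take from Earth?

Proper time Δt₀ = 15.6 hours
γ = 1/√(1 - 0.698²) = 1.396
Δt = γΔt₀ = 1.396 × 15.6 = 21.78 hours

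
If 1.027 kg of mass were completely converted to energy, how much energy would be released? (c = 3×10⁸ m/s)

Using E = mc²:
c² = (3×10⁸)² = 9×10¹⁶ m²/s²
E = 1.027 × 9×10¹⁶ = 9.243×10¹⁶ J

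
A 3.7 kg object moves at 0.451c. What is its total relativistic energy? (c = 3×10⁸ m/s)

γ = 1/√(1 - 0.451²) = 1.1204
mc² = 3.7 × (3×10⁸)² = 3.330×10¹⁷ J
E = γmc² = 1.1204 × 3.330×10¹⁷ = 3.731×10¹⁷ J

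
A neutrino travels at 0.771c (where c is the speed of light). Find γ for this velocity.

v/c = 0.771, so (v/c)² = 0.594441
1 - (v/c)² = 0.405559
γ = 1/√(0.405559) = 1.570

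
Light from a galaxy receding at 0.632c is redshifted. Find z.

β = 0.632
(1+β)/(1-β) = 1.632/0.368 = 4.435
√(4.435) = 2.106
z = 2.106 - 1 = 1.106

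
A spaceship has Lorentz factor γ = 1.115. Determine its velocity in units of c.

From γ = 1/√(1 - v²/c²):
1/γ² = 1/1.115² = 0.8044
v²/c² = 1 - 0.8044 = 0.1956
v/c = √(0.1956) = 0.4423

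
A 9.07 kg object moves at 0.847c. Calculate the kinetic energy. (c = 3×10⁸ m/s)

γ = 1/√(1 - 0.847²) = 1.88114
γ - 1 = 0.88114
KE = (γ-1)mc² = 0.88114 × 9.07 × (3×10⁸)² = 7.193×10¹⁷ J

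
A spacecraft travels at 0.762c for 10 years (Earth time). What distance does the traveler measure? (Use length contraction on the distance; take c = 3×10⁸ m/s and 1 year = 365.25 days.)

Earth distance: d = v × t = 0.762c × 10 yr = 7.214×10¹⁶ m
γ = 1.544
d' = d/γ = 7.214×10¹⁶/1.544 = 4.672×10¹⁶ m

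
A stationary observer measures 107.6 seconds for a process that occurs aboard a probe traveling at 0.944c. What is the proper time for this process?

Dilated time Δt = 107.6 seconds
γ = 1/√(1 - 0.944²) = 3.031
Δt₀ = Δt/γ = 107.6/3.031 = 35.50 seconds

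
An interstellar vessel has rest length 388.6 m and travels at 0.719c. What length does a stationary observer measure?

Proper length L₀ = 388.6 m
γ = 1/√(1 - 0.719²) = 1.4388
L = L₀/γ = 388.6/1.4388 = 270.1 m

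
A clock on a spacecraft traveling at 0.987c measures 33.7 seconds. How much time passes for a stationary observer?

Proper time Δt₀ = 33.7 seconds
γ = 1/√(1 - 0.987²) = 6.222
Δt = γΔt₀ = 6.222 × 33.7 = 209.7 seconds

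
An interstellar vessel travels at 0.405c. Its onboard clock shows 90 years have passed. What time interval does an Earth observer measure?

Proper time Δt₀ = 90 years
γ = 1/√(1 - 0.405²) = 1.0937
Δt = γΔt₀ = 1.0937 × 90 = 98.43 years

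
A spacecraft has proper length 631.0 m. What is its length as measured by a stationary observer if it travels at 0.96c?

Proper length L₀ = 631.0 m
γ = 1/√(1 - 0.96²) = 3.571
L = L₀/γ = 631.0/3.571 = 176.7 m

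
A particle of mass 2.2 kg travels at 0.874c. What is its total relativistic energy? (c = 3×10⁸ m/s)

γ = 1/√(1 - 0.874²) = 2.058
mc² = 2.2 × (3×10⁸)² = 1.980×10¹⁷ J
E = γmc² = 2.058 × 1.980×10¹⁷ = 4.075×10¹⁷ J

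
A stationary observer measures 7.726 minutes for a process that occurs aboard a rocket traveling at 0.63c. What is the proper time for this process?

Dilated time Δt = 7.726 minutes
γ = 1/√(1 - 0.63²) = 1.2877
Δt₀ = Δt/γ = 7.726/1.2877 = 6.000 minutes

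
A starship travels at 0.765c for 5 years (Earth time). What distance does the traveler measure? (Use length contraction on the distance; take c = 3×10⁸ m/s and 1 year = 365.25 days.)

Earth distance: d = v × t = 0.765c × 5 yr = 3.621×10¹⁶ m
γ = 1.553
d' = d/γ = 3.621×10¹⁶/1.553 = 2.332×10¹⁶ m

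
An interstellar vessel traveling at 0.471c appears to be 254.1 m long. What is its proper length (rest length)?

Contracted length L = 254.1 m
γ = 1/√(1 - 0.471²) = 1.134
L₀ = γL = 1.134 × 254.1 = 288.1 m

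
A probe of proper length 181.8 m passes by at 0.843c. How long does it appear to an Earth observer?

Proper length L₀ = 181.8 m
γ = 1/√(1 - 0.843²) = 1.859
L = L₀/γ = 181.8/1.859 = 97.79 m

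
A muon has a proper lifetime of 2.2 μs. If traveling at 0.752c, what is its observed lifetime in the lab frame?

Proper lifetime τ₀ = 2.2 μs
γ = 1/√(1 - 0.752²) = 1.5171
τ = γτ₀ = 1.5171 × 2.2 μs = 3.338 μs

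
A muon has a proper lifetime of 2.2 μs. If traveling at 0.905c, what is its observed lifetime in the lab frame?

Proper lifetime τ₀ = 2.2 μs
γ = 1/√(1 - 0.905²) = 2.35066
τ = γτ₀ = 2.35066 × 2.2 μs = 5.171 μs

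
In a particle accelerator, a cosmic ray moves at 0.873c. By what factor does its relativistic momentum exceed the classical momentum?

p_rel = γmv, p_class = mv
Ratio = γ = 1/√(1 - 0.873²)
= 1/√(0.237871) = 2.050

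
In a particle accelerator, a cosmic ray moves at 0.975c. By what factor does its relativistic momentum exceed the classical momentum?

p_rel = γmv, p_class = mv
Ratio = γ = 1/√(1 - 0.975²)
= 1/√(0.049375) = 4.500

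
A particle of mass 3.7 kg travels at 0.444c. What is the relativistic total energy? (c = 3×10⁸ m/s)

γ = 1/√(1 - 0.444²) = 1.116
mc² = 3.7 × (3×10⁸)² = 3.330×10¹⁷ J
E = γmc² = 1.116 × 3.330×10¹⁷ = 3.716×10¹⁷ J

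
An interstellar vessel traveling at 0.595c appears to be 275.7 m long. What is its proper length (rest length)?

Contracted length L = 275.7 m
γ = 1/√(1 - 0.595²) = 1.244
L₀ = γL = 1.244 × 275.7 = 343.0 m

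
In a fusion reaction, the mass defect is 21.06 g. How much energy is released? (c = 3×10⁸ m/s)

Convert mass defect: Δm = 21.06 g = 0.02106 kg
E = Δm·c² = 0.02106 × (3×10⁸)²
= 0.02106 × 9×10¹⁶ = 1.895×10¹⁵ J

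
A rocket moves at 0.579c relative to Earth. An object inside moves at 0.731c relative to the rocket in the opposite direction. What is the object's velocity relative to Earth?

Object's velocity in rocket frame is u' = -0.731c
u = (u' + v)/(1 + u'v/c²) = (v - 0.731)/(1 - 0.731·v/c²)
Numerator: 0.579 - 0.731 = -0.152
Denominator: 1 - 0.423249 = 0.576751
u = -0.152/0.576751 = -0.2635c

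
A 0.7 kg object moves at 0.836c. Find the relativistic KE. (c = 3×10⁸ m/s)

γ = 1/√(1 - 0.836²) = 1.8224
γ - 1 = 0.8224
KE = (γ-1)mc² = 0.8224 × 0.7 × (3×10⁸)² = 5.181×10¹⁶ J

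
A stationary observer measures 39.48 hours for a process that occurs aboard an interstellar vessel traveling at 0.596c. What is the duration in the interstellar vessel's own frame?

Dilated time Δt = 39.48 hours
γ = 1/√(1 - 0.596²) = 1.2454
Δt₀ = Δt/γ = 39.48/1.2454 = 31.70 hours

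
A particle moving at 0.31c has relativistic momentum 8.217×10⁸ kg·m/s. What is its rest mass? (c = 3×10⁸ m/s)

γ = 1/√(1 - 0.31²) = 1.0518
v = 0.31 × 3×10⁸ = 9.300×10⁷ m/s
m = p/(γv) = 8.217×10⁸/(1.0518 × 9.300×10⁷) = 8.400 kg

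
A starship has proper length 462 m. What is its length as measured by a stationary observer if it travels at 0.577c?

Proper length L₀ = 462 m
γ = 1/√(1 - 0.577²) = 1.2244
L = L₀/γ = 462/1.2244 = 377.3 m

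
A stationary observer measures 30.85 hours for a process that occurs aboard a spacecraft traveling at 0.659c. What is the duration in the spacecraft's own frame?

Dilated time Δt = 30.85 hours
γ = 1/√(1 - 0.659²) = 1.330
Δt₀ = Δt/γ = 30.85/1.330 = 23.20 hours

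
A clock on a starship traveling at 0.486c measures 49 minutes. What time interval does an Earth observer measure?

Proper time Δt₀ = 49 minutes
γ = 1/√(1 - 0.486²) = 1.1442
Δt = γΔt₀ = 1.1442 × 49 = 56.07 minutes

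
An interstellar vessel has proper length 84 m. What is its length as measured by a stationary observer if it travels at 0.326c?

Proper length L₀ = 84 m
γ = 1/√(1 - 0.326²) = 1.0578
L = L₀/γ = 84/1.0578 = 79.41 m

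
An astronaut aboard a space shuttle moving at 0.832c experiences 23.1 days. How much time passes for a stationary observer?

Proper time Δt₀ = 23.1 days
γ = 1/√(1 - 0.832²) = 1.8025
Δt = γΔt₀ = 1.8025 × 23.1 = 41.64 days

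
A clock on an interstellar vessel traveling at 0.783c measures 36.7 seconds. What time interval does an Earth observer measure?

Proper time Δt₀ = 36.7 seconds
γ = 1/√(1 - 0.783²) = 1.6077
Δt = γΔt₀ = 1.6077 × 36.7 = 59.00 seconds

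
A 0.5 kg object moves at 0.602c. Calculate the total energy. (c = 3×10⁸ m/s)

γ = 1/√(1 - 0.602²) = 1.2524
mc² = 0.5 × (3×10⁸)² = 4.500×10¹⁶ J
E = γmc² = 1.2524 × 4.500×10¹⁶ = 5.636×10¹⁶ J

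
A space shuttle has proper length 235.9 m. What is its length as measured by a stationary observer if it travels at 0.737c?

Proper length L₀ = 235.9 m
γ = 1/√(1 - 0.737²) = 1.480
L = L₀/γ = 235.9/1.480 = 159.4 m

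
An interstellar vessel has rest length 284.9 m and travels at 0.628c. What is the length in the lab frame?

Proper length L₀ = 284.9 m
γ = 1/√(1 - 0.628²) = 1.285
L = L₀/γ = 284.9/1.285 = 221.7 m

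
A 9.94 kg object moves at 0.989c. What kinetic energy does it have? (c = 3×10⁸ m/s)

γ = 1/√(1 - 0.989²) = 6.7606
γ - 1 = 5.7606
KE = (γ-1)mc² = 5.7606 × 9.94 × (3×10⁸)² = 5.153×10¹⁸ J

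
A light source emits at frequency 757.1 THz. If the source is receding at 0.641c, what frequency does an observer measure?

β = v/c = 0.641
(1-β)/(1+β) = 0.359/1.641 = 0.21877
Doppler factor = √(0.21877) = 0.4677
f_obs = 757.1 × 0.4677 = 354.1 THz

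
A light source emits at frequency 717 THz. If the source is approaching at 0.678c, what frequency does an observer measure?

β = v/c = 0.678
(1+β)/(1-β) = 1.678/0.322 = 5.211
Doppler factor = √(5.211) = 2.283
f_obs = 717 × 2.283 = 1637 THz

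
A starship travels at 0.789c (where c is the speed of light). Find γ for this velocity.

v/c = 0.789, so (v/c)² = 0.622521
1 - (v/c)² = 0.377479
γ = 1/√(0.377479) = 1.628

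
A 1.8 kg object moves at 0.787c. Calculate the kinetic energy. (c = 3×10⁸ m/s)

γ = 1/√(1 - 0.787²) = 1.6209
γ - 1 = 0.6209
KE = (γ-1)mc² = 0.6209 × 1.8 × (3×10⁸)² = 1.006×10¹⁷ J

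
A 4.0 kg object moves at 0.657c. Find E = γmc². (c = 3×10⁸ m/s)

γ = 1/√(1 - 0.657²) = 1.3265
mc² = 4.0 × (3×10⁸)² = 3.600×10¹⁷ J
E = γmc² = 1.3265 × 3.600×10¹⁷ = 4.775×10¹⁷ J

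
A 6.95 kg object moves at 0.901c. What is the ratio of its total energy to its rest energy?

E = γmc², E₀ = mc²
E/E₀ = γ = 1/√(1 - 0.901²) = 2.305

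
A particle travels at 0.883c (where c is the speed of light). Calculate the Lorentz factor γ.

v/c = 0.883, so (v/c)² = 0.779689
1 - (v/c)² = 0.220311
γ = 1/√(0.220311) = 2.131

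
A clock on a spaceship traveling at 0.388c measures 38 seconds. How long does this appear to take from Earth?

Proper time Δt₀ = 38 seconds
γ = 1/√(1 - 0.388²) = 1.085
Δt = γΔt₀ = 1.085 × 38 = 41.23 seconds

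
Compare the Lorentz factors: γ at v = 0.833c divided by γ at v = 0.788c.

γ₁ = 1/√(1 - 0.833²) = 1.807
γ₂ = 1/√(1 - 0.788²) = 1.624
γ₁/γ₂ = 1.807/1.624 = 1.113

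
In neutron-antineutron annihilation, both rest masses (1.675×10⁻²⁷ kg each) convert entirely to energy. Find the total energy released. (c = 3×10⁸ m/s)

Both particles have the same rest mass, so total mass = 2m
E = 2m·c² = 2 × 1.675×10⁻²⁷ × (3×10⁸)²
= 2 × 1.675×10⁻²⁷ × 9×10¹⁶
= 3.015×10⁻¹⁰ J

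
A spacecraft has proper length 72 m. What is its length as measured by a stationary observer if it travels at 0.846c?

Proper length L₀ = 72 m
γ = 1/√(1 - 0.846²) = 1.8755
L = L₀/γ = 72/1.8755 = 38.39 m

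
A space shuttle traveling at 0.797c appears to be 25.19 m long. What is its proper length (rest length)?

Contracted length L = 25.19 m
γ = 1/√(1 - 0.797²) = 1.656
L₀ = γL = 1.656 × 25.19 = 41.71 m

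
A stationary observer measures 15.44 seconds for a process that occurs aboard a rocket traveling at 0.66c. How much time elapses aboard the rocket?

Dilated time Δt = 15.44 seconds
γ = 1/√(1 - 0.66²) = 1.331
Δt₀ = Δt/γ = 15.44/1.331 = 11.60 seconds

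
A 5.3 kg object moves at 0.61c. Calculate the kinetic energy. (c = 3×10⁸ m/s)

γ = 1/√(1 - 0.61²) = 1.262
γ - 1 = 0.2620
KE = (γ-1)mc² = 0.2620 × 5.3 × (3×10⁸)² = 1.250×10¹⁷ J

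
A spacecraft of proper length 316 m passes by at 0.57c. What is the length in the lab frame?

Proper length L₀ = 316 m
γ = 1/√(1 - 0.57²) = 1.2171
L = L₀/γ = 316/1.2171 = 259.6 m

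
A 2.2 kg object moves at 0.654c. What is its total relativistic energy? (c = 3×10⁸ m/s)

γ = 1/√(1 - 0.654²) = 1.3219
mc² = 2.2 × (3×10⁸)² = 1.980×10¹⁷ J
E = γmc² = 1.3219 × 1.980×10¹⁷ = 2.617×10¹⁷ J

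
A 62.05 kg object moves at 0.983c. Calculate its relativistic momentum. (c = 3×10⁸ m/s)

γ = 1/√(1 - 0.983²) = 5.4465
v = 0.983 × 3×10⁸ = 2.949×10⁸ m/s
p = γmv = 5.4465 × 62.05 × 2.949×10⁸ = 9.966×10¹⁰ kg·m/s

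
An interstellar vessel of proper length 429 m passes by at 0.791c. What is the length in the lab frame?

Proper length L₀ = 429 m
γ = 1/√(1 - 0.791²) = 1.634
L = L₀/γ = 429/1.634 = 262.5 m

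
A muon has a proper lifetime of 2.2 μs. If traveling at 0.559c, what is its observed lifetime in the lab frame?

Proper lifetime τ₀ = 2.2 μs
γ = 1/√(1 - 0.559²) = 1.206
τ = γτ₀ = 1.206 × 2.2 μs = 2.653 μs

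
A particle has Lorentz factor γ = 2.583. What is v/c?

From γ = 1/√(1 - v²/c²):
1/γ² = 1/2.583² = 0.1499
v²/c² = 1 - 0.1499 = 0.8501
v/c = √(0.8501) = 0.9220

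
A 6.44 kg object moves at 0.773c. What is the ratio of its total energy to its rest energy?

E = γmc², E₀ = mc²
E/E₀ = γ = 1/√(1 - 0.773²) = 1.576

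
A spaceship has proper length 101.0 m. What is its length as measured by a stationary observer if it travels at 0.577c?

Proper length L₀ = 101.0 m
γ = 1/√(1 - 0.577²) = 1.2244
L = L₀/γ = 101.0/1.2244 = 82.49 m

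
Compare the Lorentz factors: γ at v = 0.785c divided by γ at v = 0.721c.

γ₁ = 1/√(1 - 0.785²) = 1.614
γ₂ = 1/√(1 - 0.721²) = 1.443
γ₁/γ₂ = 1.614/1.443 = 1.119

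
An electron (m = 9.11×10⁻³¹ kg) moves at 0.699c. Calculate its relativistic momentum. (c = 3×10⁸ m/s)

γ = 1/√(1 - 0.699²) = 1.398
v = 0.699 × 3×10⁸ = 2.097×10⁸ m/s
p = γmv = 1.398 × 9.11×10⁻³¹ × 2.097×10⁸ = 2.671×10⁻²² kg·m/s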